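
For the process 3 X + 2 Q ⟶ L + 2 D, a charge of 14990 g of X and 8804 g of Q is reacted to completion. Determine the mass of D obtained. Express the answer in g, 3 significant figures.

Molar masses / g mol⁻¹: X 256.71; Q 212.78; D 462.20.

n(X) = 14990 / 256.71 = 58.39 mol
n(Q) = 8804 / 212.78 = 41.38 mol
n/ν → X: 19.46, Q: 20.69; X is limiting.
n(D) = (2/3) × 58.39 = 38.93 mol
mass = 38.93 × 462.20 = 17990 g

18000 g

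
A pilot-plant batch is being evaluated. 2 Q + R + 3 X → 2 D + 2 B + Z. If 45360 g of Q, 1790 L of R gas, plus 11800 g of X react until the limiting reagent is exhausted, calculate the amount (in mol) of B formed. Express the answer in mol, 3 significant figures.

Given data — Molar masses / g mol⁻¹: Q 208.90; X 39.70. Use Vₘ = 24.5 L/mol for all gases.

n(Q) = 45360 / 208.90 = 217.1 mol
n(R) = 1790 / 24.5 = 73.06 mol
n(X) = 11800 / 39.70 = 297.2 mol
n/ν for Q = 217.1/2 = 108.6
n/ν for R = 73.06/1 = 73.06
n/ν for X = 297.2/3 = 99.07
Smallest n/ν is R → limiting reagent.
n(B) = (2/1) × 73.06 = 146.1 mol

146 mol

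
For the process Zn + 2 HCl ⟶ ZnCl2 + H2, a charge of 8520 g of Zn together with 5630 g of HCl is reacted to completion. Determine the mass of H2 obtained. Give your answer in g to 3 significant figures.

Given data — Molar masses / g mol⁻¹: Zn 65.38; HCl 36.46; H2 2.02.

n(Zn) = 8520 / 65.38 = 130.3 mol
n(HCl) = 5630 / 36.46 = 154.4 mol
n/ν → Zn: 130.3, HCl: 77.20; HCl is limiting.
n(H2) = (1/2) × 154.4 = 77.20 mol
mass = 77.20 × 2.02 = 155.9 g

156 g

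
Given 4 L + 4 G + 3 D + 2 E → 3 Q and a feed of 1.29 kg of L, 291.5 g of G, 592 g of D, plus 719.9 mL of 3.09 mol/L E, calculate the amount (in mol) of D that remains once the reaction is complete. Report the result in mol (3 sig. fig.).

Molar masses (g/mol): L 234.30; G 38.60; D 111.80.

n(L) = 1.290×1000 / 234.30 = 5.506 mol
n(G) = 291.5 / 38.60 = 7.552 mol
n(D) = 592.0 / 111.80 = 5.295 mol
n(E) = 3.09 × 719.9/1000 = 2.224 mol
n/ν → L: 1.377, G: 1.888, D: 1.765, E: 1.112; E is limiting.
D consumed = (3/2) × 2.224 = 3.336 mol
D remaining = 5.295 − 3.336 = 1.959 mol

1.96 mol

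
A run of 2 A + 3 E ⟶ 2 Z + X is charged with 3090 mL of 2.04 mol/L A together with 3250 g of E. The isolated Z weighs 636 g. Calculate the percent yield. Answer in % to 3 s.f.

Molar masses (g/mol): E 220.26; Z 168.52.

59.9 %

n(A) = 2.04 × 3090/1000 = 6.304 mol
n(E) = 3250 / 220.26 = 14.76 mol
n/ν for A = 6.304/2 = 3.152
n/ν for E = 14.76/3 = 4.920
Smallest n/ν is A → limiting reagent.
theoretical n(Z) = (2/2) × 6.304 = 6.304 mol → 1062 g
% yield = 636 / 1062 × 100 = 59.89 %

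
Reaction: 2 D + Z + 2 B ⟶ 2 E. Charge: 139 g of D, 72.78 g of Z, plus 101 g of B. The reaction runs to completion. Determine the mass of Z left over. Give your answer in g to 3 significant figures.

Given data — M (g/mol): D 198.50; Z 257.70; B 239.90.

n(D) = 139.0 / 198.50 = 0.7003 mol
n(Z) = 72.78 / 257.70 = 0.2824 mol
n(B) = 101.0 / 239.90 = 0.4210 mol
n/ν for D = 0.7003/2 = 0.3502
n/ν for Z = 0.2824/1 = 0.2824
n/ν for B = 0.4210/2 = 0.2105
Smallest n/ν is B → limiting reagent.
Z consumed = (1/2) × 0.4210 = 0.2105 mol
Z remaining = 0.2824 − 0.2105 = 0.07190 mol
mass = 0.07190 × 257.70 = 18.53 g

18.5 g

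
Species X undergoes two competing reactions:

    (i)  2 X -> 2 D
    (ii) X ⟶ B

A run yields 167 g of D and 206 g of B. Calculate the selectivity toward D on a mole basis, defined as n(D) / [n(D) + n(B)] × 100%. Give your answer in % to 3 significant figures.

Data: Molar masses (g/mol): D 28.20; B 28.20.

n(D) = 167 / 28.20 = 5.922 mol
n(B) = 206 / 28.20 = 7.305 mol
selectivity = 5.922/(5.922+7.305) × 100 = 44.77 %

44.8 %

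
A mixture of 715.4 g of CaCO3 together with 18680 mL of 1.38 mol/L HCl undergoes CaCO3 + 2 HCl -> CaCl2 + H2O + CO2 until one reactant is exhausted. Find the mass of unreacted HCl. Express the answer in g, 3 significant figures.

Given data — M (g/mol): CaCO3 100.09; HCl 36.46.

n(CaCO3) = 715.4 / 100.09 = 7.148 mol
n(HCl) = 1.38 × 18680/1000 = 25.78 mol
n/ν → CaCO3: 7.148, HCl: 12.89; CaCO3 is limiting.
HCl consumed = (2/1) × 7.148 = 14.30 mol
HCl remaining = 25.78 − 14.30 = 11.48 mol
mass = 11.48 × 36.46 = 418.6 g

419 g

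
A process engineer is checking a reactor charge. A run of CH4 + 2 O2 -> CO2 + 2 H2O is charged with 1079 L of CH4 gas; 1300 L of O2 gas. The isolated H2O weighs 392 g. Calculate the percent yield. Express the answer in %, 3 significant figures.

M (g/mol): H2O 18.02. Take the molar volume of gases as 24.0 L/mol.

40.2 %

n(CH4) = 1079 / 24.0 = 44.96 mol
n(O2) = 1300 / 24.0 = 54.17 mol
n/ν for CH4 = 44.96/1 = 44.96
n/ν for O2 = 54.17/2 = 27.09
Smallest n/ν is O2 → limiting reagent.
theoretical n(H2O) = (2/2) × 54.17 = 54.17 mol → 976.1 g
% yield = 392 / 976.1 × 100 = 40.16 %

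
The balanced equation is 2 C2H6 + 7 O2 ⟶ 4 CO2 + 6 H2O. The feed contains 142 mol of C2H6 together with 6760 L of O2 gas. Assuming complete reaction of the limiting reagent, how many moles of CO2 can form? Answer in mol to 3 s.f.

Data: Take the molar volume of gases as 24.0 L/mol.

n(C2H6) = 142.0 mol
n(O2) = 6760 / 24.0 = 281.7 mol
n/ν → C2H6: 71.00, O2: 40.24; O2 is limiting.
n(CO2) = (4/7) × 281.7 = 161.0 mol

161 mol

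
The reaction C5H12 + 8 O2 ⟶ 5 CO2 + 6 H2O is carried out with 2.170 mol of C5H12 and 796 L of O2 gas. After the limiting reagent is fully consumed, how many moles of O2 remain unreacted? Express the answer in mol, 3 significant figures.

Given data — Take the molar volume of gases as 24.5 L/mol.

15.1 mol

n(C5H12) = 2.170 mol
n(O2) = 796.0 / 24.5 = 32.49 mol
n/ν → C5H12: 2.170, O2: 4.061; C5H12 is limiting.
O2 consumed = (8/1) × 2.170 = 17.36 mol
O2 remaining = 32.49 − 17.36 = 15.13 mol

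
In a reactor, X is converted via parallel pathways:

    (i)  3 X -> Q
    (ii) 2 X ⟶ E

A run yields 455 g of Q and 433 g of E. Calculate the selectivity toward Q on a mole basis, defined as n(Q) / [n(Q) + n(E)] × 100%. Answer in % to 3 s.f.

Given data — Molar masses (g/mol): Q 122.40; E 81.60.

41.2 %

n(Q) = 455 / 122.40 = 3.717 mol
n(E) = 433 / 81.60 = 5.306 mol
selectivity = 3.717/(3.717+5.306) × 100 = 41.19 %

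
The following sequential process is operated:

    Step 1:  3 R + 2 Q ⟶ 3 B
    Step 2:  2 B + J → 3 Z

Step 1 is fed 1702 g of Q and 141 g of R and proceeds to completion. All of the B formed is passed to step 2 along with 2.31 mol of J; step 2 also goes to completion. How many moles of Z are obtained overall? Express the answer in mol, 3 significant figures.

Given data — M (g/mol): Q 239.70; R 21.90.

Step 1:
n(Q) = 1702 / 239.70 = 7.101 mol
n(R) = 141.0 / 21.90 = 6.438 mol
n/ν for Q = 7.101/2 = 3.551
n/ν for R = 6.438/3 = 2.146
Smallest n/ν is R → limiting reagent.
n(B) produced = (3/3) × 6.438 = 6.438 mol
Step 2:
n(B) available = 6.438 mol
n(J) = 2.310 mol
n/ν for B = 6.438/2 = 3.219
n/ν for J = 2.310/1 = 2.310
Smallest n/ν is J → limiting reagent.
n(Z) = (3/1) × 2.310 = 6.930 mol

6.93 mol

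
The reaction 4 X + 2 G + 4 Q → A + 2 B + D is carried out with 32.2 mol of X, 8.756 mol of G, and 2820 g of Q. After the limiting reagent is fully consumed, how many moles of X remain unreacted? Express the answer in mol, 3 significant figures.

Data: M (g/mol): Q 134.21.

14.7 mol

n(X) = 32.20 mol
n(G) = 8.756 mol
n(Q) = 2820 / 134.21 = 21.01 mol
n/ν for X = 32.20/4 = 8.050
n/ν for G = 8.756/2 = 4.378
n/ν for Q = 21.01/4 = 5.253
Smallest n/ν is G → limiting reagent.
X consumed = (4/2) × 8.756 = 17.51 mol
X remaining = 32.20 − 17.51 = 14.69 mol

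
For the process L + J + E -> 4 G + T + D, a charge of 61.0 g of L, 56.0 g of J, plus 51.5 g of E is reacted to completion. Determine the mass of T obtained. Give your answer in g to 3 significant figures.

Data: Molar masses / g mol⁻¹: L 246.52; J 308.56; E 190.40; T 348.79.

63.3 g

n(L) = 61.00 / 246.52 = 0.2474 mol
n(J) = 56.00 / 308.56 = 0.1815 mol
n(E) = 51.50 / 190.40 = 0.2705 mol
n/ν for L = 0.2474/1 = 0.2474
n/ν for J = 0.1815/1 = 0.1815
n/ν for E = 0.2705/1 = 0.2705
Smallest n/ν is J → limiting reagent.
n(T) = (1/1) × 0.1815 = 0.1815 mol
mass = 0.1815 × 348.79 = 63.31 g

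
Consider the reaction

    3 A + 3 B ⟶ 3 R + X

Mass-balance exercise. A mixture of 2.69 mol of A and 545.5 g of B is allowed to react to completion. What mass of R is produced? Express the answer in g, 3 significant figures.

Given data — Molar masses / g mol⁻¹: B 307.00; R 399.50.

n(A) = 2.690 mol
n(B) = 545.5 / 307.00 = 1.777 mol
n/ν → A: 0.8967, B: 0.5923; B is limiting.
n(R) = (3/3) × 1.777 = 1.777 mol
mass = 1.777 × 399.50 = 709.9 g

710 g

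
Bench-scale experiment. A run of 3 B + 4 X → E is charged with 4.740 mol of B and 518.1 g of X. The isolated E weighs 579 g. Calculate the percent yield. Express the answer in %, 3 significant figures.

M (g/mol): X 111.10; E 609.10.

81.5 %

n(B) = 4.740 mol
n(X) = 518.1 / 111.10 = 4.663 mol
n/ν for B = 4.740/3 = 1.580
n/ν for X = 4.663/4 = 1.166
Smallest n/ν is X → limiting reagent.
theoretical n(E) = (1/4) × 4.663 = 1.166 mol → 710.2 g
% yield = 579 / 710.2 × 100 = 81.53 %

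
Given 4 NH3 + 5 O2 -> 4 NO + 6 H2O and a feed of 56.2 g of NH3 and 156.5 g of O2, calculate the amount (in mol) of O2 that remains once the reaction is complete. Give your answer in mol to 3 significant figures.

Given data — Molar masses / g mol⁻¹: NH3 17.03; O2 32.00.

n(NH3) = 56.20 / 17.03 = 3.300 mol
n(O2) = 156.5 / 32.00 = 4.891 mol
n/ν for NH3 = 3.300/4 = 0.8250
n/ν for O2 = 4.891/5 = 0.9782
Smallest n/ν is NH3 → limiting reagent.
O2 consumed = (5/4) × 3.300 = 4.125 mol
O2 remaining = 4.891 − 4.125 = 0.7660 mol

0.766 mol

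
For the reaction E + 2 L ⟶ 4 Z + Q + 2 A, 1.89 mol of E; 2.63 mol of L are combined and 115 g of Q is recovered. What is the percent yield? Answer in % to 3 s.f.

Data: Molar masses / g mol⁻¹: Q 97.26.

89.9 %

n(E) = 1.890 mol
n(L) = 2.630 mol
n/ν for E = 1.890/1 = 1.890
n/ν for L = 2.630/2 = 1.315
Smallest n/ν is L → limiting reagent.
theoretical n(Q) = (1/2) × 2.630 = 1.315 mol → 127.9 g
% yield = 115 / 127.9 × 100 = 89.91 %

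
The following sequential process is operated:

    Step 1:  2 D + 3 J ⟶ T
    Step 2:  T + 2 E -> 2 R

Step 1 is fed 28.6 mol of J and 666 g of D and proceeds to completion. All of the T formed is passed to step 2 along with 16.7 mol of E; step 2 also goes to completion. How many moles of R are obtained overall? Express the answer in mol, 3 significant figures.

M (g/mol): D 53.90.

12.4 mol

Step 1:
n(J) = 28.60 mol
n(D) = 666.0 / 53.90 = 12.36 mol
n/ν → J: 9.533, D: 6.180; D is limiting.
n(T) produced = (1/2) × 12.36 = 6.180 mol
Step 2:
n(T) available = 6.180 mol
n(E) = 16.70 mol
n/ν → T: 6.180, E: 8.350; T is limiting.
n(R) = (2/1) × 6.180 = 12.36 mol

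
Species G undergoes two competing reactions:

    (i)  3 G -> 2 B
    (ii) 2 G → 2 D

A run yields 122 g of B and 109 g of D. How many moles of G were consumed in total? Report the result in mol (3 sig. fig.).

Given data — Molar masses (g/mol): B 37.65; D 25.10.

n(B) = 122 / 37.65 = 3.240 mol
n(D) = 109 / 25.10 = 4.343 mol
n(G) via (i) = (3/2)×3.240 = 4.860 mol
n(G) via (ii) = (2/2)×4.343 = 4.343 mol
total n(G) = 4.860 + 4.343 = 9.203 mol

9.20 mol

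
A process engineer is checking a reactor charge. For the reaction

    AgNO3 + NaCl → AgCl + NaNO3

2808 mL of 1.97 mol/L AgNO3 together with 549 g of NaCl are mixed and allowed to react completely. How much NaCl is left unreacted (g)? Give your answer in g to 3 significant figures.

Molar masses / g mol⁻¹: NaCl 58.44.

226 g

n(AgNO3) = 1.97 × 2808/1000 = 5.532 mol
n(NaCl) = 549.0 / 58.44 = 9.394 mol
n/ν for AgNO3 = 5.532/1 = 5.532
n/ν for NaCl = 9.394/1 = 9.394
Smallest n/ν is AgNO3 → limiting reagent.
NaCl consumed = (1/1) × 5.532 = 5.532 mol
NaCl remaining = 9.394 − 5.532 = 3.862 mol
mass = 3.862 × 58.44 = 225.7 g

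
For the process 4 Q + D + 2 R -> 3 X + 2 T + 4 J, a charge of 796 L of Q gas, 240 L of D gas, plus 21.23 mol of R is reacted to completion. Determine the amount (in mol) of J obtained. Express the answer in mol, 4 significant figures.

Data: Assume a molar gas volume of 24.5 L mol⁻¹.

32.49 mol

n(Q) = 796.0 / 24.5 = 32.49 mol
n(D) = 240.0 / 24.5 = 9.796 mol
n(R) = 21.23 mol
n/ν for Q = 32.49/4 = 8.123
n/ν for D = 9.796/1 = 9.796
n/ν for R = 21.23/2 = 10.62
Smallest n/ν is Q → limiting reagent.
n(J) = (4/4) × 32.49 = 32.49 mol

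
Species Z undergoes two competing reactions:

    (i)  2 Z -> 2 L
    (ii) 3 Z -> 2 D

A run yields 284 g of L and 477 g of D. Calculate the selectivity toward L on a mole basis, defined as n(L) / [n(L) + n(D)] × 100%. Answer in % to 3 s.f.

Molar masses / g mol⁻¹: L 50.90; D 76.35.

n(L) = 284 / 50.90 = 5.580 mol
n(D) = 477 / 76.35 = 6.248 mol
selectivity = 5.580/(5.580+6.248) × 100 = 47.18 %

47.2 %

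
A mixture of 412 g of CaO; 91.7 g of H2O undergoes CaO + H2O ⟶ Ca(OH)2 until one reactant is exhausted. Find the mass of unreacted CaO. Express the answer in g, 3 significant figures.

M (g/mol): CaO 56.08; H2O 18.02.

127 g

n(CaO) = 412.0 / 56.08 = 7.347 mol
n(H2O) = 91.70 / 18.02 = 5.089 mol
n/ν → CaO: 7.347, H2O: 5.089; H2O is limiting.
CaO consumed = (1/1) × 5.089 = 5.089 mol
CaO remaining = 7.347 − 5.089 = 2.258 mol
mass = 2.258 × 56.08 = 126.6 g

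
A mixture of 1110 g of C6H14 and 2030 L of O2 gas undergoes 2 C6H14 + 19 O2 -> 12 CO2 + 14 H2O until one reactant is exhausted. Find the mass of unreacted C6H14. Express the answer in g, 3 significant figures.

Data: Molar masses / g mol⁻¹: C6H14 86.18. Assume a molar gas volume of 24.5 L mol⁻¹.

358 g

n(C6H14) = 1110 / 86.18 = 12.88 mol
n(O2) = 2030 / 24.5 = 82.86 mol
n/ν for C6H14 = 12.88/2 = 6.440
n/ν for O2 = 82.86/19 = 4.361
Smallest n/ν is O2 → limiting reagent.
C6H14 consumed = (2/19) × 82.86 = 8.722 mol
C6H14 remaining = 12.88 − 8.722 = 4.158 mol
mass = 4.158 × 86.18 = 358.3 g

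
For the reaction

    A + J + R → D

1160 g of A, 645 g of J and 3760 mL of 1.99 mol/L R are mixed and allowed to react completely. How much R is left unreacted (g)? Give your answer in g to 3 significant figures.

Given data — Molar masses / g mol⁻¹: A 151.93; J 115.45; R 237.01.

449 g

n(A) = 1160 / 151.93 = 7.635 mol
n(J) = 645.0 / 115.45 = 5.587 mol
n(R) = 1.99 × 3760/1000 = 7.482 mol
n/ν for A = 7.635/1 = 7.635
n/ν for J = 5.587/1 = 5.587
n/ν for R = 7.482/1 = 7.482
Smallest n/ν is J → limiting reagent.
R consumed = (1/1) × 5.587 = 5.587 mol
R remaining = 7.482 − 5.587 = 1.895 mol
mass = 1.895 × 237.01 = 449.1 g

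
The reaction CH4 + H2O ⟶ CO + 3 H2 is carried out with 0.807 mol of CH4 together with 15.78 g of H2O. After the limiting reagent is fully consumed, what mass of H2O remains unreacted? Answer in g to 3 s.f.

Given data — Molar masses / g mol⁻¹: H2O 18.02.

1.24 g

n(CH4) = 0.8070 mol
n(H2O) = 15.78 / 18.02 = 0.8757 mol
n/ν for CH4 = 0.8070/1 = 0.8070
n/ν for H2O = 0.8757/1 = 0.8757
Smallest n/ν is CH4 → limiting reagent.
H2O consumed = (1/1) × 0.8070 = 0.8070 mol
H2O remaining = 0.8757 − 0.8070 = 0.06870 mol
mass = 0.06870 × 18.02 = 1.238 g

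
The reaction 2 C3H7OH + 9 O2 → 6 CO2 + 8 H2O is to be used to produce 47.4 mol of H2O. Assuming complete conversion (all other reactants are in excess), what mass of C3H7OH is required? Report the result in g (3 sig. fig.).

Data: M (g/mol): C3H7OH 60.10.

712 g

n(H2O) = 47.40 mol
n(C3H7OH) = (2/8) × 47.40 = 11.85 mol
mass = 11.85 × 60.10 = 712.2 g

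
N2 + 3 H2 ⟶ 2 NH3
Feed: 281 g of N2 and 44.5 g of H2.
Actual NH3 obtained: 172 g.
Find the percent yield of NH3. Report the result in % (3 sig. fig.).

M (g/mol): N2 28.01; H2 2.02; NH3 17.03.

68.8 %

n(N2) = 281.0 / 28.01 = 10.03 mol
n(H2) = 44.50 / 2.02 = 22.03 mol
n/ν for N2 = 10.03/1 = 10.03
n/ν for H2 = 22.03/3 = 7.343
Smallest n/ν is H2 → limiting reagent.
theoretical n(NH3) = (2/3) × 22.03 = 14.69 mol → 250.2 g
% yield = 172 / 250.2 × 100 = 68.75 %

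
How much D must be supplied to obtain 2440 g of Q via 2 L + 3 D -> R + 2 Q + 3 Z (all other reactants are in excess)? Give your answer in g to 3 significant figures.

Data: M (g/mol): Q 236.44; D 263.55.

4080 g

n(Q) = 2440 / 236.44 = 10.32 mol
n(D) = (3/2) × 10.32 = 15.48 mol
mass = 15.48 × 263.55 = 4080 g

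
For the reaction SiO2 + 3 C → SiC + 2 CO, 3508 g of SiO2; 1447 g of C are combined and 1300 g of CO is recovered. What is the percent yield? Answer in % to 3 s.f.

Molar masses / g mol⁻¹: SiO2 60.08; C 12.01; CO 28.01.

57.8 %

n(SiO2) = 3508 / 60.08 = 58.39 mol
n(C) = 1447 / 12.01 = 120.5 mol
n/ν → SiO2: 58.39, C: 40.17; C is limiting.
theoretical n(CO) = (2/3) × 120.5 = 80.33 mol → 2250 g
% yield = 1300 / 2250 × 100 = 57.78 %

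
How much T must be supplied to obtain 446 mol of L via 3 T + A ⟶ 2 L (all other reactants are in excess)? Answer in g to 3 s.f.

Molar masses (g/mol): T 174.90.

117000 g

n(L) = 446.0 mol
n(T) = (3/2) × 446.0 = 669.0 mol
mass = 669.0 × 174.90 = 117000 g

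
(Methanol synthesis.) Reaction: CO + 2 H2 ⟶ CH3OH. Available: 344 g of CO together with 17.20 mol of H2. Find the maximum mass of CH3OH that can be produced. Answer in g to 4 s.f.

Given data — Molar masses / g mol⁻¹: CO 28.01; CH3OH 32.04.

275.5 g

n(CO) = 344.0 / 28.01 = 12.28 mol
n(H2) = 17.20 mol
n/ν for CO = 12.28/1 = 12.28
n/ν for H2 = 17.20/2 = 8.600
Smallest n/ν is H2 → limiting reagent.
n(CH3OH) = (1/2) × 17.20 = 8.600 mol
mass = 8.600 × 32.04 = 275.5 g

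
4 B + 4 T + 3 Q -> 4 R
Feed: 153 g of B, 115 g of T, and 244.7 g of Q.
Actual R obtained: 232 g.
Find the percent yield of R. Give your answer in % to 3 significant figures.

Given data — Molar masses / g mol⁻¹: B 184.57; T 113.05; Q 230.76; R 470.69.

n(B) = 153.0 / 184.57 = 0.8290 mol
n(T) = 115.0 / 113.05 = 1.017 mol
n(Q) = 244.7 / 230.76 = 1.060 mol
n/ν for B = 0.8290/4 = 0.2073
n/ν for T = 1.017/4 = 0.2543
n/ν for Q = 1.060/3 = 0.3533
Smallest n/ν is B → limiting reagent.
theoretical n(R) = (4/4) × 0.8290 = 0.8290 mol → 390.2 g
% yield = 232 / 390.2 × 100 = 59.46 %

59.5 %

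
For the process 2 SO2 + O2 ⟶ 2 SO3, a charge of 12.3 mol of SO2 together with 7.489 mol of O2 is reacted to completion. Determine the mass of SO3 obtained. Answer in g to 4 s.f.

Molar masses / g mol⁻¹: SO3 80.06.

n(SO2) = 12.30 mol
n(O2) = 7.489 mol
n/ν → SO2: 6.150, O2: 7.489; SO2 is limiting.
n(SO3) = (2/2) × 12.30 = 12.30 mol
mass = 12.30 × 80.06 = 984.7 g

984.7 g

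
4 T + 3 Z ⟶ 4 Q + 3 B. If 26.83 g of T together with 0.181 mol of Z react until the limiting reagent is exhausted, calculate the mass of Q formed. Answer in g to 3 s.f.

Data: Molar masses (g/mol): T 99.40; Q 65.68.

15.9 g

n(T) = 26.83 / 99.40 = 0.2699 mol
n(Z) = 0.1810 mol
n/ν for T = 0.2699/4 = 0.06748
n/ν for Z = 0.1810/3 = 0.06033
Smallest n/ν is Z → limiting reagent.
n(Q) = (4/3) × 0.1810 = 0.2413 mol
mass = 0.2413 × 65.68 = 15.85 g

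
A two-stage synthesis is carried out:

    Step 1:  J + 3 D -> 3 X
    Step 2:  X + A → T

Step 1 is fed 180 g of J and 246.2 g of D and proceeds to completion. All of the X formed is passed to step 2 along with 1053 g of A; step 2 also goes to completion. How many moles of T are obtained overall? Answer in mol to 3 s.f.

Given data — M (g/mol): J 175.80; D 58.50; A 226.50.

Step 1:
n(J) = 180.0 / 175.80 = 1.024 mol
n(D) = 246.2 / 58.50 = 4.209 mol
n/ν → J: 1.024, D: 1.403; J is limiting.
n(X) produced = (3/1) × 1.024 = 3.072 mol
Step 2:
n(X) available = 3.072 mol
n(A) = 1053 / 226.50 = 4.649 mol
n/ν → X: 3.072, A: 4.649; X is limiting.
n(T) = (1/1) × 3.072 = 3.072 mol

3.07 mol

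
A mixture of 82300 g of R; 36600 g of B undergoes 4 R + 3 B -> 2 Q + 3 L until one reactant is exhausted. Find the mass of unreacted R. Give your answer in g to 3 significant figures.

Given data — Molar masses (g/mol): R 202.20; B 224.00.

n(R) = 82300 / 202.20 = 407.0 mol
n(B) = 36600 / 224.00 = 163.4 mol
n/ν → R: 101.8, B: 54.47; B is limiting.
R consumed = (4/3) × 163.4 = 217.9 mol
R remaining = 407.0 − 217.9 = 189.1 mol
mass = 189.1 × 202.20 = 38240 g

38200 g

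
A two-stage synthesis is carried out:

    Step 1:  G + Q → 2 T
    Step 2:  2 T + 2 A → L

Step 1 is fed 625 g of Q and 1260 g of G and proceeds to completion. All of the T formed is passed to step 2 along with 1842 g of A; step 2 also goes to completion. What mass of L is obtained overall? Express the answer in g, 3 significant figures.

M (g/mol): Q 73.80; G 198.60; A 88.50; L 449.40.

Step 1:
n(Q) = 625.0 / 73.80 = 8.469 mol
n(G) = 1260 / 198.60 = 6.344 mol
n/ν → Q: 8.469, G: 6.344; G is limiting.
n(T) produced = (2/1) × 6.344 = 12.69 mol
Step 2:
n(T) available = 12.69 mol
n(A) = 1842 / 88.50 = 20.81 mol
n/ν → T: 6.345, A: 10.41; T is limiting.
n(L) = (1/2) × 12.69 = 6.345 mol
mass = 6.345 × 449.40 = 2851 g

2850 g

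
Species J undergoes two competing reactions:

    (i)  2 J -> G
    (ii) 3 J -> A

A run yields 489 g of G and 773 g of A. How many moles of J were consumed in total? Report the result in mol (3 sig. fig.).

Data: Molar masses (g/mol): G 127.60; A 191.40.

n(G) = 489 / 127.60 = 3.832 mol
n(A) = 773 / 191.40 = 4.039 mol
n(J) via (i) = (2/1)×3.832 = 7.664 mol
n(J) via (ii) = (3/1)×4.039 = 12.12 mol
total n(J) = 7.664 + 12.12 = 19.78 mol

19.8 mol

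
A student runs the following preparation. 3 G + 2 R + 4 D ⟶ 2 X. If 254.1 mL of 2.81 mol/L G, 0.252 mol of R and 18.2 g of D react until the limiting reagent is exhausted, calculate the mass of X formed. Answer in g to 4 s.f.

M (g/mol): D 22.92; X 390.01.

98.28 g

n(G) = 2.81 × 254.1/1000 = 0.7140 mol
n(R) = 0.2520 mol
n(D) = 18.20 / 22.92 = 0.7941 mol
n/ν for G = 0.7140/3 = 0.2380
n/ν for R = 0.2520/2 = 0.1260
n/ν for D = 0.7941/4 = 0.1985
Smallest n/ν is R → limiting reagent.
n(X) = (2/2) × 0.2520 = 0.2520 mol
mass = 0.2520 × 390.01 = 98.28 g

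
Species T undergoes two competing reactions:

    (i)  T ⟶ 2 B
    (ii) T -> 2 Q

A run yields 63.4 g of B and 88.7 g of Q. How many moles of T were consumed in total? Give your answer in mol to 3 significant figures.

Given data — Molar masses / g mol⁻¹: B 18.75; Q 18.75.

4.06 mol

n(B) = 63.4 / 18.75 = 3.381 mol
n(Q) = 88.7 / 18.75 = 4.731 mol
n(T) via (i) = (1/2)×3.381 = 1.691 mol
n(T) via (ii) = (1/2)×4.731 = 2.366 mol
total n(T) = 1.691 + 2.366 = 4.057 mol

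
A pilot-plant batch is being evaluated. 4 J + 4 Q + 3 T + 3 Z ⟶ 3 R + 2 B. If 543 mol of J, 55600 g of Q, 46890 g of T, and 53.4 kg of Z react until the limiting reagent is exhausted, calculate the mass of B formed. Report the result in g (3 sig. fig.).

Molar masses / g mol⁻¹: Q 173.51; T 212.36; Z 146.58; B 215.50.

31700 g

n(J) = 543.0 mol
n(Q) = 55600 / 173.51 = 320.4 mol
n(T) = 46890 / 212.36 = 220.8 mol
n(Z) = 53.40×1000 / 146.58 = 364.3 mol
n/ν → J: 135.8, Q: 80.10, T: 73.60, Z: 121.4; T is limiting.
n(B) = (2/3) × 220.8 = 147.2 mol
mass = 147.2 × 215.50 = 31720 g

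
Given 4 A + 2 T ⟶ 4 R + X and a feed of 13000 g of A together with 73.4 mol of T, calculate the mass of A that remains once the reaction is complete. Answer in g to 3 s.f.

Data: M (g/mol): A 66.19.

3280 g

n(A) = 13000 / 66.19 = 196.4 mol
n(T) = 73.40 mol
n/ν → A: 49.10, T: 36.70; T is limiting.
A consumed = (4/2) × 73.40 = 146.8 mol
A remaining = 196.4 − 146.8 = 49.60 mol
mass = 49.60 × 66.19 = 3283 g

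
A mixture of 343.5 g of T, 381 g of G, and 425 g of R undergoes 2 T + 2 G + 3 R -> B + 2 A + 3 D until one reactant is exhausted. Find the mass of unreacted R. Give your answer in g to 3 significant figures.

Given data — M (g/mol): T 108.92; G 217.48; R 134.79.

70.8 g

n(T) = 343.5 / 108.92 = 3.154 mol
n(G) = 381.0 / 217.48 = 1.752 mol
n(R) = 425.0 / 134.79 = 3.153 mol
n/ν for T = 3.154/2 = 1.577
n/ν for G = 1.752/2 = 0.8760
n/ν for R = 3.153/3 = 1.051
Smallest n/ν is G → limiting reagent.
R consumed = (3/2) × 1.752 = 2.628 mol
R remaining = 3.153 − 2.628 = 0.5250 mol
mass = 0.5250 × 134.79 = 70.76 g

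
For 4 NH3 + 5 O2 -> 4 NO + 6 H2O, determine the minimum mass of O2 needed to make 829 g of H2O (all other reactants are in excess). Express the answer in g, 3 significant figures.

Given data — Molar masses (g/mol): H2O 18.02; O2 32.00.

1230 g

n(H2O) = 829 / 18.02 = 46.00 mol
n(O2) = (5/6) × 46.00 = 38.33 mol
mass = 38.33 × 32.00 = 1227 g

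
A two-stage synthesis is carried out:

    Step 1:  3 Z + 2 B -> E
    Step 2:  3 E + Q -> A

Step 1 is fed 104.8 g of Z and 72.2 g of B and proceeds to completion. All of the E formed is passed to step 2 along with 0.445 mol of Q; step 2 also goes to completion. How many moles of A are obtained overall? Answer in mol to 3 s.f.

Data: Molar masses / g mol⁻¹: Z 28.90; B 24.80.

0.403 mol

Step 1:
n(Z) = 104.8 / 28.90 = 3.626 mol
n(B) = 72.20 / 24.80 = 2.911 mol
n/ν for Z = 3.626/3 = 1.209
n/ν for B = 2.911/2 = 1.456
Smallest n/ν is Z → limiting reagent.
n(E) produced = (1/3) × 3.626 = 1.209 mol
Step 2:
n(E) available = 1.209 mol
n(Q) = 0.4450 mol
n/ν for E = 1.209/3 = 0.4030
n/ν for Q = 0.4450/1 = 0.4450
Smallest n/ν is E → limiting reagent.
n(A) = (1/3) × 1.209 = 0.4030 mol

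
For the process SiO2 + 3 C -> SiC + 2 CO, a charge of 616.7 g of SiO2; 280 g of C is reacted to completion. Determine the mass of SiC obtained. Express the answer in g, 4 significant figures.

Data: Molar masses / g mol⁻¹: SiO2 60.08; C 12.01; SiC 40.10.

311.6 g

n(SiO2) = 616.7 / 60.08 = 10.26 mol
n(C) = 280.0 / 12.01 = 23.31 mol
n/ν for SiO2 = 10.26/1 = 10.26
n/ν for C = 23.31/3 = 7.770
Smallest n/ν is C → limiting reagent.
n(SiC) = (1/3) × 23.31 = 7.770 mol
mass = 7.770 × 40.10 = 311.6 g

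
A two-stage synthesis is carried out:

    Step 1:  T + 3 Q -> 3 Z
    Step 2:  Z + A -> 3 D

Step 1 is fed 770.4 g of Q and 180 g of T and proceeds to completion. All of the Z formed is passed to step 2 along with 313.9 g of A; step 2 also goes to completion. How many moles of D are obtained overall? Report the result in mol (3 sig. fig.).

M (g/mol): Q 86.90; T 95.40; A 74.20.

12.7 mol

Step 1:
n(Q) = 770.4 / 86.90 = 8.865 mol
n(T) = 180.0 / 95.40 = 1.887 mol
n/ν → Q: 2.955, T: 1.887; T is limiting.
n(Z) produced = (3/1) × 1.887 = 5.661 mol
Step 2:
n(Z) available = 5.661 mol
n(A) = 313.9 / 74.20 = 4.230 mol
n/ν → Z: 5.661, A: 4.230; A is limiting.
n(D) = (3/1) × 4.230 = 12.69 mol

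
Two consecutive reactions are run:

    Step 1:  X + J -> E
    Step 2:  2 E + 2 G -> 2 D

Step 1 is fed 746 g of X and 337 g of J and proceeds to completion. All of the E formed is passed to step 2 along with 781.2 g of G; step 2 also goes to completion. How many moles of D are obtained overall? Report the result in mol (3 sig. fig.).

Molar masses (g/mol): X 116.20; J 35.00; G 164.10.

Step 1:
n(X) = 746.0 / 116.20 = 6.420 mol
n(J) = 337.0 / 35.00 = 9.629 mol
n/ν for X = 6.420/1 = 6.420
n/ν for J = 9.629/1 = 9.629
Smallest n/ν is X → limiting reagent.
n(E) produced = (1/1) × 6.420 = 6.420 mol
Step 2:
n(E) available = 6.420 mol
n(G) = 781.2 / 164.10 = 4.761 mol
n/ν for E = 6.420/2 = 3.210
n/ν for G = 4.761/2 = 2.381
Smallest n/ν is G → limiting reagent.
n(D) = (2/2) × 4.761 = 4.761 mol

4.76 mol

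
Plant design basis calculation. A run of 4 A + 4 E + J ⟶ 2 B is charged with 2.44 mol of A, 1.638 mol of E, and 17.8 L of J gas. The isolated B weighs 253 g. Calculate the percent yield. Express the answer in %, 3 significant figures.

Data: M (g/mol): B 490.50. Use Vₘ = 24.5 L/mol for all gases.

n(A) = 2.440 mol
n(E) = 1.638 mol
n(J) = 17.80 / 24.5 = 0.7265 mol
n/ν for A = 2.440/4 = 0.6100
n/ν for E = 1.638/4 = 0.4095
n/ν for J = 0.7265/1 = 0.7265
Smallest n/ν is E → limiting reagent.
theoretical n(B) = (2/4) × 1.638 = 0.8190 mol → 401.7 g
% yield = 253 / 401.7 × 100 = 62.98 %

63.0 %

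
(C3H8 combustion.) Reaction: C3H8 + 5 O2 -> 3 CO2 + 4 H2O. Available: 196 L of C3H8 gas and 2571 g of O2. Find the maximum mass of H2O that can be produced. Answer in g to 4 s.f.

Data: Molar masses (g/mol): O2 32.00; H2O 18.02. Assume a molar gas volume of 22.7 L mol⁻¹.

622.4 g

n(C3H8) = 196.0 / 22.7 = 8.634 mol
n(O2) = 2571 / 32.00 = 80.34 mol
n/ν for C3H8 = 8.634/1 = 8.634
n/ν for O2 = 80.34/5 = 16.07
Smallest n/ν is C3H8 → limiting reagent.
n(H2O) = (4/1) × 8.634 = 34.54 mol
mass = 34.54 × 18.02 = 622.4 g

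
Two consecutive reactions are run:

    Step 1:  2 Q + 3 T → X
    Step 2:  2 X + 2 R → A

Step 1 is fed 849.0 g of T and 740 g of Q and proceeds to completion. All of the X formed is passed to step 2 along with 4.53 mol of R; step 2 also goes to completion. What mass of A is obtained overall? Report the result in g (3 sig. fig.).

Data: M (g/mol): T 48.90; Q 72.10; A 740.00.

Step 1:
n(T) = 849.0 / 48.90 = 17.36 mol
n(Q) = 740.0 / 72.10 = 10.26 mol
n/ν for T = 17.36/3 = 5.787
n/ν for Q = 10.26/2 = 5.130
Smallest n/ν is Q → limiting reagent.
n(X) produced = (1/2) × 10.26 = 5.130 mol
Step 2:
n(X) available = 5.130 mol
n(R) = 4.530 mol
n/ν for X = 5.130/2 = 2.565
n/ν for R = 4.530/2 = 2.265
Smallest n/ν is R → limiting reagent.
n(A) = (1/2) × 4.530 = 2.265 mol
mass = 2.265 × 740.00 = 1676 g

1680 g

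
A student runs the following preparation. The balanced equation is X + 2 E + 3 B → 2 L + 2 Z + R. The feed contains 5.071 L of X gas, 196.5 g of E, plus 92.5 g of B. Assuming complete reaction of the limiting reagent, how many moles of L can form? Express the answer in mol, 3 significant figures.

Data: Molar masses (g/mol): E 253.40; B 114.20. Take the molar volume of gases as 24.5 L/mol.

n(X) = 5.071 / 24.5 = 0.2070 mol
n(E) = 196.5 / 253.40 = 0.7755 mol
n(B) = 92.50 / 114.20 = 0.8100 mol
n/ν → X: 0.2070, E: 0.3878, B: 0.2700; X is limiting.
n(L) = (2/1) × 0.2070 = 0.4140 mol

0.414 mol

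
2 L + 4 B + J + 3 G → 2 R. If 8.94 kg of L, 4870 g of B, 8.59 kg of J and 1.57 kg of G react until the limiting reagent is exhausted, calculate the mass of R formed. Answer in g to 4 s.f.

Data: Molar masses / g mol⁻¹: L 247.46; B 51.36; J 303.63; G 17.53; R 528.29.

19090 g

n(L) = 8.940×1000 / 247.46 = 36.13 mol
n(B) = 4870 / 51.36 = 94.82 mol
n(J) = 8.590×1000 / 303.63 = 28.29 mol
n(G) = 1.570×1000 / 17.53 = 89.56 mol
n/ν for L = 36.13/2 = 18.07
n/ν for B = 94.82/4 = 23.71
n/ν for J = 28.29/1 = 28.29
n/ν for G = 89.56/3 = 29.85
Smallest n/ν is L → limiting reagent.
n(R) = (2/2) × 36.13 = 36.13 mol
mass = 36.13 × 528.29 = 19090 g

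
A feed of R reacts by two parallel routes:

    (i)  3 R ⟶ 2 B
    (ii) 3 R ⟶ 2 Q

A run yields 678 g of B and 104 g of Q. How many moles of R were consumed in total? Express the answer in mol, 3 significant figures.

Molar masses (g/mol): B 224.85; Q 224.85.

5.22 mol

n(B) = 678 / 224.85 = 3.015 mol
n(Q) = 104 / 224.85 = 0.4625 mol
n(R) via (i) = (3/2)×3.015 = 4.523 mol
n(R) via (ii) = (3/2)×0.4625 = 0.6938 mol
total n(R) = 4.523 + 0.6938 = 5.217 mol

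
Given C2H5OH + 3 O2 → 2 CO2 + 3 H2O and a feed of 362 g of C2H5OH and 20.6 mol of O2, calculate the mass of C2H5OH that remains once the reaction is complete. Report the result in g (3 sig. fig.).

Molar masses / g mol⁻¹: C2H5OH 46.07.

45.7 g

n(C2H5OH) = 362.0 / 46.07 = 7.858 mol
n(O2) = 20.60 mol
n/ν → C2H5OH: 7.858, O2: 6.867; O2 is limiting.
C2H5OH consumed = (1/3) × 20.60 = 6.867 mol
C2H5OH remaining = 7.858 − 6.867 = 0.9910 mol
mass = 0.9910 × 46.07 = 45.66 g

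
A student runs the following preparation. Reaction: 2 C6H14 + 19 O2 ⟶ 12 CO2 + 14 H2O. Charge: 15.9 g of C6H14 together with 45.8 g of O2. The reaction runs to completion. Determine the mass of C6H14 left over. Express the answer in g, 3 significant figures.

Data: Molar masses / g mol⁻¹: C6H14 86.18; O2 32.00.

n(C6H14) = 15.90 / 86.18 = 0.1845 mol
n(O2) = 45.80 / 32.00 = 1.431 mol
n/ν for C6H14 = 0.1845/2 = 0.09225
n/ν for O2 = 1.431/19 = 0.07532
Smallest n/ν is O2 → limiting reagent.
C6H14 consumed = (2/19) × 1.431 = 0.1506 mol
C6H14 remaining = 0.1845 − 0.1506 = 0.03390 mol
mass = 0.03390 × 86.18 = 2.922 g

2.92 g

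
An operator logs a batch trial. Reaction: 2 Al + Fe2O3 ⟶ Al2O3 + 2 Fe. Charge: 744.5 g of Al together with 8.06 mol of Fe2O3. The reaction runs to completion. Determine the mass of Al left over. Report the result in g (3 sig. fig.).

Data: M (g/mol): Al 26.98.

n(Al) = 744.5 / 26.98 = 27.59 mol
n(Fe2O3) = 8.060 mol
n/ν → Al: 13.80, Fe2O3: 8.060; Fe2O3 is limiting.
Al consumed = (2/1) × 8.060 = 16.12 mol
Al remaining = 27.59 − 16.12 = 11.47 mol
mass = 11.47 × 26.98 = 309.5 g

310 g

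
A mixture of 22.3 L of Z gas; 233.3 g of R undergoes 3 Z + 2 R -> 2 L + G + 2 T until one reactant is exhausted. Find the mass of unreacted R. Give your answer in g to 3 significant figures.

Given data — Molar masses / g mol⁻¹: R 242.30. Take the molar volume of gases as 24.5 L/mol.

n(Z) = 22.30 / 24.5 = 0.9102 mol
n(R) = 233.3 / 242.30 = 0.9629 mol
n/ν for Z = 0.9102/3 = 0.3034
n/ν for R = 0.9629/2 = 0.4815
Smallest n/ν is Z → limiting reagent.
R consumed = (2/3) × 0.9102 = 0.6068 mol
R remaining = 0.9629 − 0.6068 = 0.3561 mol
mass = 0.3561 × 242.30 = 86.28 g

86.3 g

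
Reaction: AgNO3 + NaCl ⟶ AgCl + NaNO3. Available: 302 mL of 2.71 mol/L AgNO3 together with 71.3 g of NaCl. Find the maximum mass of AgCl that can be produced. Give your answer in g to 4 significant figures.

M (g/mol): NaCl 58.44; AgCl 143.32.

117.3 g

n(AgNO3) = 2.71 × 302.0/1000 = 0.8184 mol
n(NaCl) = 71.30 / 58.44 = 1.220 mol
n/ν for AgNO3 = 0.8184/1 = 0.8184
n/ν for NaCl = 1.220/1 = 1.220
Smallest n/ν is AgNO3 → limiting reagent.
n(AgCl) = (1/1) × 0.8184 = 0.8184 mol
mass = 0.8184 × 143.32 = 117.3 g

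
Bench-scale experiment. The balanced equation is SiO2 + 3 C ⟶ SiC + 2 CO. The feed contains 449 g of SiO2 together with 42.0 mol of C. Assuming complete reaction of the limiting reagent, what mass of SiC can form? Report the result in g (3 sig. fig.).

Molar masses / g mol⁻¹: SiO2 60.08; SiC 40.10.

n(SiO2) = 449.0 / 60.08 = 7.473 mol
n(C) = 42.00 mol
n/ν for SiO2 = 7.473/1 = 7.473
n/ν for C = 42.00/3 = 14.00
Smallest n/ν is SiO2 → limiting reagent.
n(SiC) = (1/1) × 7.473 = 7.473 mol
mass = 7.473 × 40.10 = 299.7 g

300 g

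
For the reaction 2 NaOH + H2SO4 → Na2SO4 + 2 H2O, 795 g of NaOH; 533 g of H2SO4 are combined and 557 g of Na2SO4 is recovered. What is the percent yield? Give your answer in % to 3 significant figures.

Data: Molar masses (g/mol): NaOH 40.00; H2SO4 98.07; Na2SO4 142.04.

n(NaOH) = 795.0 / 40.00 = 19.88 mol
n(H2SO4) = 533.0 / 98.07 = 5.435 mol
n/ν → NaOH: 9.940, H2SO4: 5.435; H2SO4 is limiting.
theoretical n(Na2SO4) = (1/1) × 5.435 = 5.435 mol → 772.0 g
% yield = 557 / 772.0 × 100 = 72.15 %

72.2 %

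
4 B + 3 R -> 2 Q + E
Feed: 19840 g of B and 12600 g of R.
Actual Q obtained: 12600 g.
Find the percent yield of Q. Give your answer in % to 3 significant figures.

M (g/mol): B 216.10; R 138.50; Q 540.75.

n(B) = 19840 / 216.10 = 91.81 mol
n(R) = 12600 / 138.50 = 90.97 mol
n/ν → B: 22.95, R: 30.32; B is limiting.
theoretical n(Q) = (2/4) × 91.81 = 45.91 mol → 24830 g
% yield = 12600 / 24830 × 100 = 50.75 %

50.8 %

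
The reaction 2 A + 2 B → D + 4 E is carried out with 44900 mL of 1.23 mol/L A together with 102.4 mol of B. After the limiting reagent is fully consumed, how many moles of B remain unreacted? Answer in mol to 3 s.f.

n(A) = 1.23 × 44900/1000 = 55.23 mol
n(B) = 102.4 mol
n/ν for A = 55.23/2 = 27.62
n/ν for B = 102.4/2 = 51.20
Smallest n/ν is A → limiting reagent.
B consumed = (2/2) × 55.23 = 55.23 mol
B remaining = 102.4 − 55.23 = 47.17 mol

47.2 mol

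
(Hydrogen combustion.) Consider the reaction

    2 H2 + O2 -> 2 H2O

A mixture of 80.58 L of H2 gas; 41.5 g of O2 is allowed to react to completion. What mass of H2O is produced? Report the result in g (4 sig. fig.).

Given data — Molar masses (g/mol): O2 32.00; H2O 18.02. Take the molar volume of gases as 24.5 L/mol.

46.74 g

n(H2) = 80.58 / 24.5 = 3.289 mol
n(O2) = 41.50 / 32.00 = 1.297 mol
n/ν for H2 = 3.289/2 = 1.645
n/ν for O2 = 1.297/1 = 1.297
Smallest n/ν is O2 → limiting reagent.
n(H2O) = (2/1) × 1.297 = 2.594 mol
mass = 2.594 × 18.02 = 46.74 g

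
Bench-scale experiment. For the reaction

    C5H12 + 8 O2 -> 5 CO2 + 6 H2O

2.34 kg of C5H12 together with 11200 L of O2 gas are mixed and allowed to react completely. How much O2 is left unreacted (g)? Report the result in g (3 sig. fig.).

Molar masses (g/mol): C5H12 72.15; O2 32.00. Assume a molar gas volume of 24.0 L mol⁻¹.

6630 g

n(C5H12) = 2.340×1000 / 72.15 = 32.43 mol
n(O2) = 11200 / 24.0 = 466.7 mol
n/ν for C5H12 = 32.43/1 = 32.43
n/ν for O2 = 466.7/8 = 58.34
Smallest n/ν is C5H12 → limiting reagent.
O2 consumed = (8/1) × 32.43 = 259.4 mol
O2 remaining = 466.7 − 259.4 = 207.3 mol
mass = 207.3 × 32.00 = 6634 g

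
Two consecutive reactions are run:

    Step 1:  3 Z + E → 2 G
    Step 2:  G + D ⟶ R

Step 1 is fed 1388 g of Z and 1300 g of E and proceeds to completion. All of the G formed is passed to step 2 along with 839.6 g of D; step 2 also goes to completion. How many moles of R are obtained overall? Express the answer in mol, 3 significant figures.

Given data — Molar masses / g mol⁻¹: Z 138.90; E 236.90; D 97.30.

6.66 mol

Step 1:
n(Z) = 1388 / 138.90 = 9.993 mol
n(E) = 1300 / 236.90 = 5.488 mol
n/ν for Z = 9.993/3 = 3.331
n/ν for E = 5.488/1 = 5.488
Smallest n/ν is Z → limiting reagent.
n(G) produced = (2/3) × 9.993 = 6.662 mol
Step 2:
n(G) available = 6.662 mol
n(D) = 839.6 / 97.30 = 8.629 mol
n/ν for G = 6.662/1 = 6.662
n/ν for D = 8.629/1 = 8.629
Smallest n/ν is G → limiting reagent.
n(R) = (1/1) × 6.662 = 6.662 mol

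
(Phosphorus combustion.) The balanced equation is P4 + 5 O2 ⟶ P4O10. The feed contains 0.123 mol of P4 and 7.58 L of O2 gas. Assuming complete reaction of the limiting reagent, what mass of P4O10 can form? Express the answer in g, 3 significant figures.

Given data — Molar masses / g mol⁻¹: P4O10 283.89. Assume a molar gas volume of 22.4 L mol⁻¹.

n(P4) = 0.1230 mol
n(O2) = 7.580 / 22.4 = 0.3384 mol
n/ν → P4: 0.1230, O2: 0.06768; O2 is limiting.
n(P4O10) = (1/5) × 0.3384 = 0.06768 mol
mass = 0.06768 × 283.89 = 19.21 g

19.2 g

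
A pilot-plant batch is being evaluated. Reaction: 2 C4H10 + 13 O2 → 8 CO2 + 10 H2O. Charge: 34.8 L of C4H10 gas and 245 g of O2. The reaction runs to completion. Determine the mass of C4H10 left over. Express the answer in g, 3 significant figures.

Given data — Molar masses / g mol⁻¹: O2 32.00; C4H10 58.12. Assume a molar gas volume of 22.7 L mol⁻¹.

n(C4H10) = 34.80 / 22.7 = 1.533 mol
n(O2) = 245.0 / 32.00 = 7.656 mol
n/ν → C4H10: 0.7665, O2: 0.5889; O2 is limiting.
C4H10 consumed = (2/13) × 7.656 = 1.178 mol
C4H10 remaining = 1.533 − 1.178 = 0.3550 mol
mass = 0.3550 × 58.12 = 20.63 g

20.6 g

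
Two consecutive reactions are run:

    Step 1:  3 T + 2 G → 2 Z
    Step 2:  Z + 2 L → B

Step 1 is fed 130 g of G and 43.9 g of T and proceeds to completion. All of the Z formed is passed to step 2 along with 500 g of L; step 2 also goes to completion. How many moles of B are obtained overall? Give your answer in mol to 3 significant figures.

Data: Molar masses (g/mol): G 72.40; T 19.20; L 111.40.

1.52 mol

Step 1:
n(G) = 130.0 / 72.40 = 1.796 mol
n(T) = 43.90 / 19.20 = 2.286 mol
n/ν → G: 0.8980, T: 0.7620; T is limiting.
n(Z) produced = (2/3) × 2.286 = 1.524 mol
Step 2:
n(Z) available = 1.524 mol
n(L) = 500.0 / 111.40 = 4.488 mol
n/ν → Z: 1.524, L: 2.244; Z is limiting.
n(B) = (1/1) × 1.524 = 1.524 mol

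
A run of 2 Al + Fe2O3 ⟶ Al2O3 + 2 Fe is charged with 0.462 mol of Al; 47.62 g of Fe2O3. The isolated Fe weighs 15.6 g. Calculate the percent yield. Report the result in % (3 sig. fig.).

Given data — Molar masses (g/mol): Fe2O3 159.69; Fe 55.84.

60.5 %

n(Al) = 0.4620 mol
n(Fe2O3) = 47.62 / 159.69 = 0.2982 mol
n/ν for Al = 0.4620/2 = 0.2310
n/ν for Fe2O3 = 0.2982/1 = 0.2982
Smallest n/ν is Al → limiting reagent.
theoretical n(Fe) = (2/2) × 0.4620 = 0.4620 mol → 25.80 g
% yield = 15.6 / 25.80 × 100 = 60.47 %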